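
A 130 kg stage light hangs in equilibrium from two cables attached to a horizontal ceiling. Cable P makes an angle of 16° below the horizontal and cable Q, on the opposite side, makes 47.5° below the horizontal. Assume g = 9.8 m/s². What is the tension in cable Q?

T_Q ≈ 1370 N

Weight W = 130 × 9.8 = 1274 N acts straight down.
Horizontal: T_P cos 16° = T_Q cos 47.5°  →  T_P = 0.7028 T_Q.
Vertical: T_P sin 16° + T_Q sin 47.5° = 1274.
Substituting the horizontal relation into the vertical equation gives 0.931 T_Q = 1274, so T_Q = 1368 N.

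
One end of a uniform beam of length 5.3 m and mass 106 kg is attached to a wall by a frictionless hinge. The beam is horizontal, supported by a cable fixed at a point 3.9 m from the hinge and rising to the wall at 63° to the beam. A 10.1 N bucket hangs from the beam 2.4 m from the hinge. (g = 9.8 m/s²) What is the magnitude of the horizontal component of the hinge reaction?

Take torques about the hinge: T sin 63° · 3.9 = 106×9.8×2.65 + 10.1×2.4 = 2777.1 N·m.
So T = 2777.1 / (0.8910 × 3.9) = 799.17 N.
ΣF_x = 0: H_x = T cos 63° = 362.82 N.

H_x ≈ 363 N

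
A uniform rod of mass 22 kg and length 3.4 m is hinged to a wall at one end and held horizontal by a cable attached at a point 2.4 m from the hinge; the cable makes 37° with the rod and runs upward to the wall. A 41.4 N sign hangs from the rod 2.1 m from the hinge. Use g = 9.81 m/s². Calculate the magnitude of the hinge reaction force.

Take torques about the hinge: T sin 37° · 2.4 = 22×9.81×1.7 + 41.4×2.1 = 453.83 N·m.
So T = 453.83 / (0.6018 × 2.4) = 314.21 N.
ΣF_x = 0: H_x = T cos 37° = 250.94 N.
ΣF_y = 0: H_y = (22×9.81 + 41.4) − T sin 37° = 257.22 − 189.1 = 68.123 N.
|H| = √(H_x² + H_y²) = √((250.94)² + (68.123)²) = 260.02 N.

|H| ≈ 260 N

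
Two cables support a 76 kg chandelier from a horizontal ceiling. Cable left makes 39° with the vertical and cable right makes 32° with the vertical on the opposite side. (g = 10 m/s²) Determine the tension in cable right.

T_right ≈ 506 N

Angles from the horizontal: cable left is 90° − 39° = 51°, cable right is 90° − 32° = 58°.
Weight W = 76 × 10 = 760 N acts straight down.
Horizontal: T_left cos 51° = T_right cos 58°  →  T_left = 0.8421 T_right.
Vertical: T_left sin 51° + T_right sin 58° = 760.
Substituting the horizontal relation into the vertical equation gives 1.502 T_right = 760, so T_right = 505.8 N.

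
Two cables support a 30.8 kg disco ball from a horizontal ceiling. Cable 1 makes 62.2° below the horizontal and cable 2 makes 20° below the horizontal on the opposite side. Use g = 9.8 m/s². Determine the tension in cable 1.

Weight W = 30.8 × 9.8 = 301.8 N acts straight down.
Horizontal: T_1 cos 62.2° = T_2 cos 20°  →  T_2 = 0.4963 T_1.
Vertical: T_1 sin 62.2° + T_2 sin 20° = 301.8.
Substituting the horizontal relation into the vertical equation gives 1.054 T_1 = 301.8, so T_1 = 286.3 N.

T_1 ≈ 286 N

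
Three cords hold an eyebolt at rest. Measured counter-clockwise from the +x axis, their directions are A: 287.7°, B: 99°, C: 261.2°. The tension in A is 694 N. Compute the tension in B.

T_B ≈ 1010 N

Resolve: ΣF_x = 694 cos 287.7° + T_B cos 99° + T_C cos 261.2° = 0.
        ΣF_y = 694 sin 287.7° + T_B sin 99° + T_C sin 261.2° = 0.
The known terms sum to (211, -661.1) N, so -0.1564 T_B − 0.1530 T_C = -211 and 0.9877 T_B − 0.9882 T_C = 661.1.
Solving simultaneously: T_B = 1013 N, T_C = 343.4 N.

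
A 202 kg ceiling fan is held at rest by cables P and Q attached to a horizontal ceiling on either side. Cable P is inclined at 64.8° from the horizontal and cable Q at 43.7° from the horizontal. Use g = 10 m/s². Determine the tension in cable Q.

Weight W = 202 × 10 = 2020 N acts straight down.
Horizontal: T_P cos 64.8° = T_Q cos 43.7°  →  T_P = 1.698 T_Q.
Vertical: T_P sin 64.8° + T_Q sin 43.7° = 2020.
Substituting the horizontal relation into the vertical equation gives 2.227 T_Q = 2020, so T_Q = 906.9 N.

T_Q ≈ 907 N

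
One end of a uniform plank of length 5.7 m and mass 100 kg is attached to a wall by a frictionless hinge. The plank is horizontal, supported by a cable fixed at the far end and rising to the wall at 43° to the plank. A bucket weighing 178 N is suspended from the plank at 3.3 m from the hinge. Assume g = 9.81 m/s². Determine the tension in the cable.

Take torques about the hinge: T sin 43° · 5.7 = 100×9.81×2.85 + 178×3.3 = 3383.2 N·m.
So T = 3383.2 / (0.6820 × 5.7) = 870.31 N.

T ≈ 870 N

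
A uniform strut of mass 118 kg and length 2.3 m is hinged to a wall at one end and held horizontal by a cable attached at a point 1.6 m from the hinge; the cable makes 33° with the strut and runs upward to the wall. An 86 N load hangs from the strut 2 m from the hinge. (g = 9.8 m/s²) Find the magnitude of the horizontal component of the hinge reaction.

H_x ≈ 1450 N

Take torques about the hinge: T sin 33° · 1.6 = 118×9.8×1.15 + 86×2 = 1501.9 N·m.
So T = 1501.9 / (0.5446 × 1.6) = 1723.5 N.
ΣF_x = 0: H_x = T cos 33° = 1445.4 N.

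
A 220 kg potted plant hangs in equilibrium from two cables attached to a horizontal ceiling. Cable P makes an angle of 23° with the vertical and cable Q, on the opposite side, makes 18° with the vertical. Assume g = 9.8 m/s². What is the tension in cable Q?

Angles from the horizontal: cable P is 90° − 23° = 67°, cable Q is 90° − 18° = 72°.
Weight W = 220 × 9.8 = 2156 N acts straight down.
Horizontal: T_P cos 67° = T_Q cos 72°  →  T_P = 0.7909 T_Q.
Vertical: T_P sin 67° + T_Q sin 72° = 2156.
Substituting the horizontal relation into the vertical equation gives 1.679 T_Q = 2156, so T_Q = 1284 N.

T_Q ≈ 1280 N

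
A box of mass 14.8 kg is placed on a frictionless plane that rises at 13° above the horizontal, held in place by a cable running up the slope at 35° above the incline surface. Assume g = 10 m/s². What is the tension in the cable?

T ≈ 40.6 N

Take axes along and perpendicular to the incline. Weight components: W sin 13° = 33.29 N down-slope, W cos 13° = 144.2 N into the surface.
Along incline: T cos 35° = W sin 13° → T = 40.64 N.
Perpendicular: N = W cos 13° − T sin 35° = 120.9 N.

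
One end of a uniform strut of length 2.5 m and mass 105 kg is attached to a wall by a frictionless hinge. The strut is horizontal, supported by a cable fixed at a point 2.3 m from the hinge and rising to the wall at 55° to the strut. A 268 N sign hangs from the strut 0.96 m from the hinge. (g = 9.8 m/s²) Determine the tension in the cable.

Take torques about the hinge: T sin 55° · 2.3 = 105×9.8×1.25 + 268×0.96 = 1543.5 N·m.
So T = 1543.5 / (0.8192 × 2.3) = 819.26 N.

T ≈ 819 N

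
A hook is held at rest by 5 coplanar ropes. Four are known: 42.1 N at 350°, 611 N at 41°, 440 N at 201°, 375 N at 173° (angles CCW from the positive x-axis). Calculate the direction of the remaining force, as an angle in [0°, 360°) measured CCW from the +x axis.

Sum the known components: ΣF_x = -280.4 N, ΣF_y = 281.6 N.
For equilibrium the remaining force must supply (−ΣF_x, −ΣF_y) = (280.4, -281.6) N.
Magnitude = √((280.4)² + (-281.6)²) = 397.4 N; direction = atan2(-281.6, 280.4) = 314.9°.

θ ≈ 315°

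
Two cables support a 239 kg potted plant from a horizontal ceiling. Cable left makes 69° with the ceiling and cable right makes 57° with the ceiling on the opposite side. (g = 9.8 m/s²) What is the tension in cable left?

T_left ≈ 1580 N

Weight W = 239 × 9.8 = 2342 N acts straight down.
Horizontal: T_left cos 69° = T_right cos 57°  →  T_right = 0.658 T_left.
Vertical: T_left sin 69° + T_right sin 57° = 2342.
Substituting the horizontal relation into the vertical equation gives 1.485 T_left = 2342, so T_left = 1577 N.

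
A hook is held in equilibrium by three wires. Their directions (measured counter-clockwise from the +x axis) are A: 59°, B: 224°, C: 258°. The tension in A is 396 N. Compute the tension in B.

Resolve: ΣF_x = 396 cos 59° + T_B cos 224° + T_C cos 258° = 0.
        ΣF_y = 396 sin 59° + T_B sin 224° + T_C sin 258° = 0.
The known terms sum to (204, 339.4) N, so -0.7193 T_B − 0.2079 T_C = -204 and -0.6947 T_B − 0.9781 T_C = -339.4.
Solving simultaneously: T_B = 230.6 N, T_C = 183.3 N.

T_B ≈ 231 N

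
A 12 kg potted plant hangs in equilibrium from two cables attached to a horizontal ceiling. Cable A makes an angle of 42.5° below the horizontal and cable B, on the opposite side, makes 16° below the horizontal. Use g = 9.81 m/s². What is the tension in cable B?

T_B ≈ 102 N

Weight W = 12 × 9.81 = 117.7 N acts straight down.
Horizontal: T_A cos 42.5° = T_B cos 16°  →  T_A = 1.304 T_B.
Vertical: T_A sin 42.5° + T_B sin 16° = 117.7.
Substituting the horizontal relation into the vertical equation gives 1.156 T_B = 117.7, so T_B = 101.8 N.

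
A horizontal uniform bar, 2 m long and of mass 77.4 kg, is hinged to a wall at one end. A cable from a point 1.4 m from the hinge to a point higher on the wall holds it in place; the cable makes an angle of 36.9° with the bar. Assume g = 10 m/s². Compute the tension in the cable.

Take torques about the hinge: T sin 36.9° · 1.4 = 77.4×10×1 = 774 N·m.
So T = 774 / (0.6004 × 1.4) = 920.78 N.

T ≈ 921 N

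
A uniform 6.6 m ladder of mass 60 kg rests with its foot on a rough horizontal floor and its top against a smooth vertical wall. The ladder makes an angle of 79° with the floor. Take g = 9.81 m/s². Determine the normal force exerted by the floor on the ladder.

N_floor ≈ 589 N

ΣF_y = 0: N_floor = 60×9.81 = 588.6 N.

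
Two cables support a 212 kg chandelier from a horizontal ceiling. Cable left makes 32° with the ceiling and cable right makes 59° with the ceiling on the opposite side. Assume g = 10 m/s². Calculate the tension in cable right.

Weight W = 212 × 10 = 2120 N acts straight down.
Horizontal: T_left cos 32° = T_right cos 59°  →  T_left = 0.6073 T_right.
Vertical: T_left sin 32° + T_right sin 59° = 2120.
Substituting the horizontal relation into the vertical equation gives 1.179 T_right = 2120, so T_right = 1798 N.

T_right ≈ 1800 N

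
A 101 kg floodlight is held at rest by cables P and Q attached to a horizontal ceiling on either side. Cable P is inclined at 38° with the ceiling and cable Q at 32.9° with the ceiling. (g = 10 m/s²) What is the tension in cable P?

Weight W = 101 × 10 = 1010 N acts straight down.
Horizontal: T_P cos 38° = T_Q cos 32.9°  →  T_Q = 0.9385 T_P.
Vertical: T_P sin 38° + T_Q sin 32.9° = 1010.
Substituting the horizontal relation into the vertical equation gives 1.125 T_P = 1010, so T_P = 897.4 N.

T_P ≈ 897 N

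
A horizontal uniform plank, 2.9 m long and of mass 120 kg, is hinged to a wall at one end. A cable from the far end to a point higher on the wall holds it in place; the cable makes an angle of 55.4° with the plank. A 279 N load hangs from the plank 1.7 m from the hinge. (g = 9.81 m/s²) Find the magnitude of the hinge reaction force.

Take torques about the hinge: T sin 55.4° · 2.9 = 120×9.81×1.45 + 279×1.7 = 2181.2 N·m.
So T = 2181.2 / (0.8231 × 2.9) = 913.76 N.
ΣF_x = 0: H_x = T cos 55.4° = 518.87 N.
ΣF_y = 0: H_y = (120×9.81 + 279) − T sin 55.4° = 1456.2 − 752.15 = 704.05 N.
|H| = √(H_x² + H_y²) = √((518.87)² + (704.05)²) = 874.59 N.

|H| ≈ 875 N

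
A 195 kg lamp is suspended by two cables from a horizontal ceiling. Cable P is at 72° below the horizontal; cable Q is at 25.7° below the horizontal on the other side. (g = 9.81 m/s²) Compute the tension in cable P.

T_P ≈ 1740 N

Weight W = 195 × 9.81 = 1913 N acts straight down.
Horizontal: T_P cos 72° = T_Q cos 25.7°  →  T_Q = 0.3429 T_P.
Vertical: T_P sin 72° + T_Q sin 25.7° = 1913.
Substituting the horizontal relation into the vertical equation gives 1.1 T_P = 1913, so T_P = 1739 N.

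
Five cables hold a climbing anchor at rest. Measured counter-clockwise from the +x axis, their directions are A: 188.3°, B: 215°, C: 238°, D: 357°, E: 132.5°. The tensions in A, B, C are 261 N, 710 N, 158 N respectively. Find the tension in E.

T_E ≈ 894 N

Resolve: ΣF_x = 261 cos 188.3° + 710 cos 215° + 158 cos 238° + T_D cos 357° + T_E cos 132.5° = 0.
        ΣF_y = 261 sin 188.3° + 710 sin 215° + 158 sin 238° + T_D sin 357° + T_E sin 132.5° = 0.
The known terms sum to (-923.6, -578.9) N, so 0.9986 T_D − 0.6756 T_E = 923.6 and -0.0523 T_D + 0.7373 T_E = 578.9.
Solving simultaneously: T_D = 1530 N, T_E = 893.8 N.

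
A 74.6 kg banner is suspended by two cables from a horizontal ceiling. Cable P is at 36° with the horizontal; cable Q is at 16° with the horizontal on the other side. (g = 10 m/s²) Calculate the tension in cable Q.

T_Q ≈ 766 N

Weight W = 74.6 × 10 = 746 N acts straight down.
Horizontal: T_P cos 36° = T_Q cos 16°  →  T_P = 1.188 T_Q.
Vertical: T_P sin 36° + T_Q sin 16° = 746.
Substituting the horizontal relation into the vertical equation gives 0.974 T_Q = 746, so T_Q = 765.9 N.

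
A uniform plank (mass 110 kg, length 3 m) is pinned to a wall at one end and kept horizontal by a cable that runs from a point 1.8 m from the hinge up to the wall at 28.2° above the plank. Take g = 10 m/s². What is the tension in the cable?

Take torques about the hinge: T sin 28.2° · 1.8 = 110×10×1.5 = 1650 N·m.
So T = 1650 / (0.4726 × 1.8) = 1939.8 N.

T ≈ 1940 N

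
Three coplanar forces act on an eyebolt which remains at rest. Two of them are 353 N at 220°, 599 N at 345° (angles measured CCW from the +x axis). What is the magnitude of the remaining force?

Sum the known components: ΣF_x = 308.2 N, ΣF_y = -381.9 N.
For equilibrium the remaining force must supply (−ΣF_x, −ΣF_y) = (-308.2, 381.9) N.
Magnitude = √((-308.2)² + (381.9)²) = 490.8 N; direction = atan2(381.9, -308.2) = 128.9°.

F ≈ 491 N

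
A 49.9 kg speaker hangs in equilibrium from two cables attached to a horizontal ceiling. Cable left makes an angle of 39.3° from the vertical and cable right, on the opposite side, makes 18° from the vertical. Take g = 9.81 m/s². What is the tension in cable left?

Angles from the horizontal: cable left is 90° − 39.3° = 50.7°, cable right is 90° − 18° = 72°.
Weight W = 49.9 × 9.81 = 489.5 N acts straight down.
Horizontal: T_left cos 50.7° = T_right cos 72°  →  T_right = 2.05 T_left.
Vertical: T_left sin 50.7° + T_right sin 72° = 489.5.
Substituting the horizontal relation into the vertical equation gives 2.723 T_left = 489.5, so T_left = 179.8 N.

T_left ≈ 180 N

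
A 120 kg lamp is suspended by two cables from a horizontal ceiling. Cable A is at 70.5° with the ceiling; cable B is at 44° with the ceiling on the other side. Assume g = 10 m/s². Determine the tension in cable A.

T_A ≈ 949 N

Weight W = 120 × 10 = 1200 N acts straight down.
Horizontal: T_A cos 70.5° = T_B cos 44°  →  T_B = 0.464 T_A.
Vertical: T_A sin 70.5° + T_B sin 44° = 1200.
Substituting the horizontal relation into the vertical equation gives 1.265 T_A = 1200, so T_A = 948.6 N.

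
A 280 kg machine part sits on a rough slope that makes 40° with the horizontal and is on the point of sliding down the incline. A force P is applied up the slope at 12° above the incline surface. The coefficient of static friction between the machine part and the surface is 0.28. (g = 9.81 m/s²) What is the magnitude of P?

P ≈ 1280 N

On the verge of sliding down the incline, friction equals μN and acts up the slope.
Perpendicular: N + P sin 12° = W cos 40° = 2104 N.
Along incline: P cos 12° + μN = W sin 40° with W sin 40° = 1766 N.
Solving the pair for P and N: P = 1279 N, N = 1838 N (and f = μN = 514.7 N).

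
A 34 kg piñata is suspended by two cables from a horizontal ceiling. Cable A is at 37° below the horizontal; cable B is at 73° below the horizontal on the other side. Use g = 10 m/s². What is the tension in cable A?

T_A ≈ 106 N

Weight W = 34 × 10 = 340 N acts straight down.
Horizontal: T_A cos 37° = T_B cos 73°  →  T_B = 2.732 T_A.
Vertical: T_A sin 37° + T_B sin 73° = 340.
Substituting the horizontal relation into the vertical equation gives 3.214 T_A = 340, so T_A = 105.8 N.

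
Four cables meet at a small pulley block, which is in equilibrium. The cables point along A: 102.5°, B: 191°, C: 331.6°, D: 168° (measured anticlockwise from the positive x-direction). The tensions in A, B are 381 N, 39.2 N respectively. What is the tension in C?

T_C ≈ 1170 N

Resolve: ΣF_x = 381 cos 102.5° + 39.2 cos 191° + T_C cos 331.6° + T_D cos 168° = 0.
        ΣF_y = 381 sin 102.5° + 39.2 sin 191° + T_C sin 331.6° + T_D sin 168° = 0.
The known terms sum to (-120.9, 364.5) N, so 0.8796 T_C − 0.9781 T_D = 120.9 and -0.4756 T_C + 0.2079 T_D = -364.5.
Solving simultaneously: T_C = 1174 N, T_D = 931.8 N.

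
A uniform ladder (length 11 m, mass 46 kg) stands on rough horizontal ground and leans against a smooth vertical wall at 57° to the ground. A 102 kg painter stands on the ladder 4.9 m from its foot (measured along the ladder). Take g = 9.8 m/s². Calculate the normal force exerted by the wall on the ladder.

N_wall ≈ 436 N

Torques about the foot: N_wall · 11 sin 57° = 46×9.8×5.5 cos 57° + 102×9.8×4.9 cos 57° → N_wall = 435.54 N.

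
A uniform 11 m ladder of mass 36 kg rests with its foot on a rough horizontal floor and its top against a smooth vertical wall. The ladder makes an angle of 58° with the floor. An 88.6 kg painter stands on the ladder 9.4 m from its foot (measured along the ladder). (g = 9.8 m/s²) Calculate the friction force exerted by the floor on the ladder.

Torques about the foot: N_wall · 11 sin 58° = 36×9.8×5.5 cos 58° + 88.6×9.8×9.4 cos 58° → N_wall = 573.87 N.
ΣF_x = 0: f_floor = N_wall = 573.87 N.

f ≈ 574 N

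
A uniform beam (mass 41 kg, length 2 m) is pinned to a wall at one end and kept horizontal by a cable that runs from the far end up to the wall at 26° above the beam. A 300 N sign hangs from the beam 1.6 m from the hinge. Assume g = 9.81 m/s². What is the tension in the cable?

T ≈ 1010 N

Take torques about the hinge: T sin 26° · 2 = 41×9.81×1 + 300×1.6 = 882.21 N·m.
So T = 882.21 / (0.4384 × 2) = 1006.2 N.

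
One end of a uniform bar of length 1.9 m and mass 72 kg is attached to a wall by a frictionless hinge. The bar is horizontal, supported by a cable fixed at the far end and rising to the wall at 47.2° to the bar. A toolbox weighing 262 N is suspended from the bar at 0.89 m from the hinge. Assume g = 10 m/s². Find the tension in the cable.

Take torques about the hinge: T sin 47.2° · 1.9 = 72×10×0.95 + 262×0.89 = 917.18 N·m.
So T = 917.18 / (0.7337 × 1.9) = 657.91 N.

T ≈ 658 N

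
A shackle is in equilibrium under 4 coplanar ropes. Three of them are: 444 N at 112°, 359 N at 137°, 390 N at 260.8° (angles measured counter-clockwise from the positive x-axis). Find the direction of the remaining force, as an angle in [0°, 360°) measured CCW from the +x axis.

θ ≈ 331°

Sum the known components: ΣF_x = -491.2 N, ΣF_y = 271.5 N.
For equilibrium the remaining force must supply (−ΣF_x, −ΣF_y) = (491.2, -271.5) N.
Magnitude = √((491.2)² + (-271.5)²) = 561.3 N; direction = atan2(-271.5, 491.2) = 331.1°.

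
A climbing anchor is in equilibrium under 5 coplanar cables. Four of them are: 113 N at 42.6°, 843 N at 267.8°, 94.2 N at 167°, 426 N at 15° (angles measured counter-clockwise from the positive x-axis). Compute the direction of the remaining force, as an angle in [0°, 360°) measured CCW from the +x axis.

θ ≈ 120°

Sum the known components: ΣF_x = 370.5 N, ΣF_y = -634.4 N.
For equilibrium the remaining force must supply (−ΣF_x, −ΣF_y) = (-370.5, 634.4) N.
Magnitude = √((-370.5)² + (634.4)²) = 734.7 N; direction = atan2(634.4, -370.5) = 120.3°.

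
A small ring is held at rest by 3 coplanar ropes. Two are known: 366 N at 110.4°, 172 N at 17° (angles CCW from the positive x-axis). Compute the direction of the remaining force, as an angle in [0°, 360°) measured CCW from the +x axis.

θ ≈ 265°

Sum the known components: ΣF_x = 36.91 N, ΣF_y = 393.3 N.
For equilibrium the remaining force must supply (−ΣF_x, −ΣF_y) = (-36.91, -393.3) N.
Magnitude = √((-36.91)² + (-393.3)²) = 395.1 N; direction = atan2(-393.3, -36.91) = 264.6°.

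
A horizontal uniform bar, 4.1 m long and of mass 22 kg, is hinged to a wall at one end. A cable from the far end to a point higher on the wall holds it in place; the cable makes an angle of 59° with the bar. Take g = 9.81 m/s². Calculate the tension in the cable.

T ≈ 126 N

Take torques about the hinge: T sin 59° · 4.1 = 22×9.81×2.05 = 442.43 N·m.
So T = 442.43 / (0.8572 × 4.1) = 125.89 N.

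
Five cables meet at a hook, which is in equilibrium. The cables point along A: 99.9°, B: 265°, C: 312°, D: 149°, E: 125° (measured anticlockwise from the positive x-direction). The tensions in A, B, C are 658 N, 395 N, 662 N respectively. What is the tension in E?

T_E ≈ 126 N

Resolve: ΣF_x = 658 cos 99.9° + 395 cos 265° + 662 cos 312° + T_D cos 149° + T_E cos 125° = 0.
        ΣF_y = 658 sin 99.9° + 395 sin 265° + 662 sin 312° + T_D sin 149° + T_E sin 125° = 0.
The known terms sum to (295.4, -237.3) N, so -0.8572 T_D − 0.5736 T_E = -295.4 and 0.5150 T_D + 0.8192 T_E = 237.3.
Solving simultaneously: T_D = 260.4 N, T_E = 125.9 N.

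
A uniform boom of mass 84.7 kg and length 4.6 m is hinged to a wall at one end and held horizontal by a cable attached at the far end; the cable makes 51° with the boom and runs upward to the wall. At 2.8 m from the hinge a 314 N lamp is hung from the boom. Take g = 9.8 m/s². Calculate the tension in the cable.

T ≈ 780 N

Take torques about the hinge: T sin 51° · 4.6 = 84.7×9.8×2.3 + 314×2.8 = 2788.3 N·m.
So T = 2788.3 / (0.7771 × 4.6) = 779.98 N.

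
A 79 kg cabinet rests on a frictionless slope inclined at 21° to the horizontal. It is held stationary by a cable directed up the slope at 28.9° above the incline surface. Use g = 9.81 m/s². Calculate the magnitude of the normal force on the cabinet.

Take axes along and perpendicular to the incline. Weight components: W sin 21° = 277.7 N down-slope, W cos 21° = 723.5 N into the surface.
Along incline: T cos 28.9° = W sin 21° → T = 317.2 N.
Perpendicular: N = W cos 21° − T sin 28.9° = 570.2 N.

N ≈ 570 N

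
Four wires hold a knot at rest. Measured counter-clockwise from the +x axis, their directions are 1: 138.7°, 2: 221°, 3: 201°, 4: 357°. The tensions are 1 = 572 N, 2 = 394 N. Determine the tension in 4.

T_4 ≈ 914 N

Resolve: ΣF_x = 572 cos 138.7° + 394 cos 221° + T_3 cos 201° + T_4 cos 357° = 0.
        ΣF_y = 572 sin 138.7° + 394 sin 221° + T_3 sin 201° + T_4 sin 357° = 0.
The known terms sum to (-727.1, 119) N, so -0.9336 T_3 + 0.9986 T_4 = 727.1 and -0.3584 T_3 − 0.0523 T_4 = -119.
Solving simultaneously: T_3 = 198.7 N, T_4 = 913.8 N.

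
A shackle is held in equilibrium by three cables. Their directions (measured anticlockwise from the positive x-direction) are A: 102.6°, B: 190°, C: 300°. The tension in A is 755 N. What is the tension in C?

Resolve: ΣF_x = 755 cos 102.6° + T_B cos 190° + T_C cos 300° = 0.
        ΣF_y = 755 sin 102.6° + T_B sin 190° + T_C sin 300° = 0.
The known terms sum to (-164.7, 736.8) N, so -0.9848 T_B + 0.5000 T_C = 164.7 and -0.1736 T_B − 0.8660 T_C = -736.8.
Solving simultaneously: T_B = 240.3 N, T_C = 802.6 N.

T_C ≈ 803 N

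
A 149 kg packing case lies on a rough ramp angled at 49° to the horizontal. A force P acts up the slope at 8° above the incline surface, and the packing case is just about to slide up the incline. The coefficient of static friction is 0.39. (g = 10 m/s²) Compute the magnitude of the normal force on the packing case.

On the verge of sliding up the incline, friction equals μN and acts down the slope.
Perpendicular: N + P sin 8° = W cos 49° = 977.5 N.
Along incline: P cos 8° = W sin 49° + μN  with W sin 49° = 1125 N.
Solving the pair for P and N: P = 1442 N, N = 776.9 N (and f = μN = 303 N).

N ≈ 777 N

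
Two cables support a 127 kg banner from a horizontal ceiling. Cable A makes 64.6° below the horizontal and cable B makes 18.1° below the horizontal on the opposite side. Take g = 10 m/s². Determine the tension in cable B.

T_B ≈ 549 N

Weight W = 127 × 10 = 1270 N acts straight down.
Horizontal: T_A cos 64.6° = T_B cos 18.1°  →  T_A = 2.216 T_B.
Vertical: T_A sin 64.6° + T_B sin 18.1° = 1270.
Substituting the horizontal relation into the vertical equation gives 2.312 T_B = 1270, so T_B = 549.2 N.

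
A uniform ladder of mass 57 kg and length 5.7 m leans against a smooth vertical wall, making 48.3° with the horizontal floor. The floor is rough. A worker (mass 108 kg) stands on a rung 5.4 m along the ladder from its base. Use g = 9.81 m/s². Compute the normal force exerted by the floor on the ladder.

ΣF_y = 0: N_floor = 57×9.81 + 108×9.81 = 1618.7 N.

N_floor ≈ 1620 N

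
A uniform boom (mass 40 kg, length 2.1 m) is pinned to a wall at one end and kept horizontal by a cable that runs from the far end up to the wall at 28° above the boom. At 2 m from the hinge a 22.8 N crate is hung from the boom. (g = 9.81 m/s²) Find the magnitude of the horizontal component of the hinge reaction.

Take torques about the hinge: T sin 28° · 2.1 = 40×9.81×1.05 + 22.8×2 = 457.62 N·m.
So T = 457.62 / (0.4695 × 2.1) = 464.17 N.
ΣF_x = 0: H_x = T cos 28° = 409.84 N.

H_x ≈ 410 N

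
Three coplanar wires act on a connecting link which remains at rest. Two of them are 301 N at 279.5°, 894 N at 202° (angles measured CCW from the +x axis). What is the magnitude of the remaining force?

F ≈ 1000 N

Sum the known components: ΣF_x = -779.2 N, ΣF_y = -631.8 N.
For equilibrium the remaining force must supply (−ΣF_x, −ΣF_y) = (779.2, 631.8) N.
Magnitude = √((779.2)² + (631.8)²) = 1003 N; direction = atan2(631.8, 779.2) = 39.0°.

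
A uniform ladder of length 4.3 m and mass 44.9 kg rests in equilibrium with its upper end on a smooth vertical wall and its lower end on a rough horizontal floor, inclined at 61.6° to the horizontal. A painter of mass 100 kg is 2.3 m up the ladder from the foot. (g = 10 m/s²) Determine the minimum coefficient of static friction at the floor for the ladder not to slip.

ΣF_y = 0: N_floor = 44.9×10 + 100×10 = 1449 N.
Torques about the foot: N_wall · 4.3 sin 61.6° = 44.9×10×2.15 cos 61.6° + 100×10×2.3 cos 61.6° → N_wall = 410.6 N.
ΣF_x = 0: f_floor = N_wall = 410.6 N.
μ_min = f_floor / N_floor = 410.6 / 1449 = 0.2834.

μ_min ≈ 0.283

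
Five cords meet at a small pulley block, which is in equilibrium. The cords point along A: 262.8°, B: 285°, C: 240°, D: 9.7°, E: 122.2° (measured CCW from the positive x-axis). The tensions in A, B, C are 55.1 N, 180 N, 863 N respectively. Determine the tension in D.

Resolve: ΣF_x = 55.1 cos 262.8° + 180 cos 285° + 863 cos 240° + T_D cos 9.7° + T_E cos 122.2° = 0.
        ΣF_y = 55.1 sin 262.8° + 180 sin 285° + 863 sin 240° + T_D sin 9.7° + T_E sin 122.2° = 0.
The known terms sum to (-391.8, -975.9) N, so 0.9857 T_D − 0.5329 T_E = 391.8 and 0.1685 T_D + 0.8462 T_E = 975.9.
Solving simultaneously: T_D = 921.8 N, T_E = 969.8 N.

T_D ≈ 922 N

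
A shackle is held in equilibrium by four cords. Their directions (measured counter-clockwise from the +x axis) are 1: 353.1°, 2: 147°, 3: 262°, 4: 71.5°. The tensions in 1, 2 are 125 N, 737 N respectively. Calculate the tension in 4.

Resolve: ΣF_x = 125 cos 353.1° + 737 cos 147° + T_3 cos 262° + T_4 cos 71.5° = 0.
        ΣF_y = 125 sin 353.1° + 737 sin 147° + T_3 sin 262° + T_4 sin 71.5° = 0.
The known terms sum to (-494, 386.4) N, so -0.1392 T_3 + 0.3173 T_4 = 494 and -0.9903 T_3 + 0.9483 T_4 = -386.4.
Solving simultaneously: T_3 = 3243 N, T_4 = 2980 N.

T_4 ≈ 2980 N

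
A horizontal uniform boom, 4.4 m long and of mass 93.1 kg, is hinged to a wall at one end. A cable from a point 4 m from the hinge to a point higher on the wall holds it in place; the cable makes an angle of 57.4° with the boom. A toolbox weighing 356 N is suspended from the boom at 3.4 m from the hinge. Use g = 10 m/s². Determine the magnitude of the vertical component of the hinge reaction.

Take torques about the hinge: T sin 57.4° · 4 = 93.1×10×2.2 + 356×3.4 = 3258.6 N·m.
So T = 3258.6 / (0.8425 × 4) = 967 N.
ΣF_y = 0: H_y = (93.1×10 + 356) − T sin 57.4° = 1287 − 814.65 = 472.35 N.

|H_y| ≈ 472 N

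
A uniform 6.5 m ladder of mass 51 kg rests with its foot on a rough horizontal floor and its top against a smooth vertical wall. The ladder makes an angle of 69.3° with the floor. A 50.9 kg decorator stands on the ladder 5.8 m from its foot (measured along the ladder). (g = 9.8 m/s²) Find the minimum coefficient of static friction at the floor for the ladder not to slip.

ΣF_y = 0: N_floor = 51×9.8 + 50.9×9.8 = 998.62 N.
Torques about the foot: N_wall · 6.5 sin 69.3° = 51×9.8×3.25 cos 69.3° + 50.9×9.8×5.8 cos 69.3° → N_wall = 262.62 N.
ΣF_x = 0: f_floor = N_wall = 262.62 N.
μ_min = f_floor / N_floor = 262.62 / 998.62 = 0.263.

μ_min ≈ 0.263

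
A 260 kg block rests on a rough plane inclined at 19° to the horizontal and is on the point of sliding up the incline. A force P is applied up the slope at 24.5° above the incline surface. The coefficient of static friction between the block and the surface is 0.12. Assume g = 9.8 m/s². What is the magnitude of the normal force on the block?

On the verge of sliding up the incline, friction equals μN and acts down the slope.
Perpendicular: N + P sin 24.5° = W cos 19° = 2409 N.
Along incline: P cos 24.5° = W sin 19° + μN  with W sin 19° = 829.5 N.
Solving the pair for P and N: P = 1166 N, N = 1926 N (and f = μN = 231.1 N).

N ≈ 1930 N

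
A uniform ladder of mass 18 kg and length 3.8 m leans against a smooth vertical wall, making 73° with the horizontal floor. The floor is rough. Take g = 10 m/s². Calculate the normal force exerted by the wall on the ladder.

N_wall ≈ 27.5 N

Torques about the foot: N_wall · 3.8 sin 73° = 18×10×1.9 cos 73° → N_wall = 27.516 N.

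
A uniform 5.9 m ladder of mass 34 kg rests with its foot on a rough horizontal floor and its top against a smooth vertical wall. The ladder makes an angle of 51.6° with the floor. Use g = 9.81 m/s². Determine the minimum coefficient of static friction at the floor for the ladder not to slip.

μ_min ≈ 0.396

ΣF_y = 0: N_floor = 34×9.81 = 333.54 N.
Torques about the foot: N_wall · 5.9 sin 51.6° = 34×9.81×2.95 cos 51.6° → N_wall = 132.18 N.
ΣF_x = 0: f_floor = N_wall = 132.18 N.
μ_min = f_floor / N_floor = 132.18 / 333.54 = 0.3963.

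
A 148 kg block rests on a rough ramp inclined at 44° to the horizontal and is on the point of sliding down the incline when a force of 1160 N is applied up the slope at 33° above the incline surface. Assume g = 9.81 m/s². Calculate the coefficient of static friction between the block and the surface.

On the verge of sliding down the incline, friction is at its maximum μN and acts up the slope.
Perpendicular to incline: N = W cos 44° − P sin 33° = 1044 − 631.8 = 412.6 N.
Along incline: P cos 33° + μN = W sin 44° → μ = (W sin 44° − P cos 33°) / N = 0.08653.

μ ≈ 0.0865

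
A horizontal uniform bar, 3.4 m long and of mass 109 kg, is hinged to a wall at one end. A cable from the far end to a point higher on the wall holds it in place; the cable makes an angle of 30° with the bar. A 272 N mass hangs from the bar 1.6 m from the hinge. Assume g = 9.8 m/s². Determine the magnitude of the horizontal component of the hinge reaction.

H_x ≈ 1150 N

Take torques about the hinge: T sin 30° · 3.4 = 109×9.8×1.7 + 272×1.6 = 2251.1 N·m.
So T = 2251.1 / (0.5000 × 3.4) = 1324.2 N.
ΣF_x = 0: H_x = T cos 30° = 1146.8 N.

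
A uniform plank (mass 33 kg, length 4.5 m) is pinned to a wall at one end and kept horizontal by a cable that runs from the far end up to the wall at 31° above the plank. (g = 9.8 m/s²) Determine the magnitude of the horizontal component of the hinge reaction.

H_x ≈ 269 N

Take torques about the hinge: T sin 31° · 4.5 = 33×9.8×2.25 = 727.65 N·m.
So T = 727.65 / (0.5150 × 4.5) = 313.96 N.
ΣF_x = 0: H_x = T cos 31° = 269.11 N.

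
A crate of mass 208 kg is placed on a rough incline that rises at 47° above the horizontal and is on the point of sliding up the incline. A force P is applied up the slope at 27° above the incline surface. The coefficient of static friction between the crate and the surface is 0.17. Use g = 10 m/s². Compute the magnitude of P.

P ≈ 1820 N

On the verge of sliding up the incline, friction equals μN and acts down the slope.
Perpendicular: N + P sin 27° = W cos 47° = 1419 N.
Along incline: P cos 27° = W sin 47° + μN  with W sin 47° = 1521 N.
Solving the pair for P and N: P = 1820 N, N = 592.2 N (and f = μN = 100.7 N).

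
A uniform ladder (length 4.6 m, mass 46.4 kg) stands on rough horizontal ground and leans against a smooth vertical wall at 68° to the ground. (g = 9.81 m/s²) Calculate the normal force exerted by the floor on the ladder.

N_floor ≈ 455 N

ΣF_y = 0: N_floor = 46.4×9.81 = 455.18 N.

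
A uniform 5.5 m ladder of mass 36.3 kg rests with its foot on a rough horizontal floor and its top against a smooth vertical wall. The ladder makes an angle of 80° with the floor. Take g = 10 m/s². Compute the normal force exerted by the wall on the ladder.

N_wall ≈ 32 N

Torques about the foot: N_wall · 5.5 sin 80° = 36.3×10×2.75 cos 80° → N_wall = 32.003 N.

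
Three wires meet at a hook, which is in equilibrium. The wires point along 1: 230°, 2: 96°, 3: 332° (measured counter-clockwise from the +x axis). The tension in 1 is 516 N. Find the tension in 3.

T_3 ≈ 448 N

Resolve: ΣF_x = 516 cos 230° + T_2 cos 96° + T_3 cos 332° = 0.
        ΣF_y = 516 sin 230° + T_2 sin 96° + T_3 sin 332° = 0.
The known terms sum to (-331.7, -395.3) N, so -0.1045 T_2 + 0.8829 T_3 = 331.7 and 0.9945 T_2 − 0.4695 T_3 = 395.3.
Solving simultaneously: T_2 = 608.8 N, T_3 = 447.7 N.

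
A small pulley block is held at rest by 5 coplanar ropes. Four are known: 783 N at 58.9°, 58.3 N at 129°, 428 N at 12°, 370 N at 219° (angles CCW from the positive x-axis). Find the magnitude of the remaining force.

F ≈ 759 N

Sum the known components: ΣF_x = 498.9 N, ΣF_y = 571.9 N.
For equilibrium the remaining force must supply (−ΣF_x, −ΣF_y) = (-498.9, -571.9) N.
Magnitude = √((-498.9)² + (-571.9)²) = 758.9 N; direction = atan2(-571.9, -498.9) = 228.9°.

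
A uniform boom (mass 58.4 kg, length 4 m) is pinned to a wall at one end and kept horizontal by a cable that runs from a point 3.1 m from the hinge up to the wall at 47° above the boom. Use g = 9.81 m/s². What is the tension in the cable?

Take torques about the hinge: T sin 47° · 3.1 = 58.4×9.81×2 = 1145.8 N·m.
So T = 1145.8 / (0.7314 × 3.1) = 505.39 N.

T ≈ 505 N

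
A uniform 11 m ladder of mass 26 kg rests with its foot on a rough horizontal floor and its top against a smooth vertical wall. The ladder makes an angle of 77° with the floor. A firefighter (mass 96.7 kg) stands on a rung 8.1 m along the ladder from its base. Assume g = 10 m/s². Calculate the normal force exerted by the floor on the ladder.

ΣF_y = 0: N_floor = 26×10 + 96.7×10 = 1227 N.

N_floor ≈ 1230 N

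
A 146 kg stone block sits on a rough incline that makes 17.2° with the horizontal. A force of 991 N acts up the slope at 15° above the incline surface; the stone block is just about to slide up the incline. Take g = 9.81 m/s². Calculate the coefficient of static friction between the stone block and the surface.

On the verge of sliding up the incline, friction is at its maximum μN and acts down the slope.
Perpendicular to incline: N = W cos 17.2° − P sin 15° = 1368 − 256.5 = 1112 N.
Along incline: P cos 15° − μN = W sin 17.2° → μ = −(W sin 17.2° − P cos 15°) / N = 0.4801.

μ ≈ 0.480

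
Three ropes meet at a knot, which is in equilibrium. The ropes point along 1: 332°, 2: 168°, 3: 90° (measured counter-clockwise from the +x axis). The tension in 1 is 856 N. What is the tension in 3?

T_3 ≈ 241 N

Resolve: ΣF_x = 856 cos 332° + T_2 cos 168° + T_3 cos 90° = 0.
        ΣF_y = 856 sin 332° + T_2 sin 168° + T_3 sin 90° = 0.
The known terms sum to (755.8, -401.9) N, so -0.9781 T_2 + 0.0000 T_3 = -755.8 and 0.2079 T_2 + 1.0000 T_3 = 401.9.
Solving simultaneously: T_2 = 772.7 N, T_3 = 241.2 N.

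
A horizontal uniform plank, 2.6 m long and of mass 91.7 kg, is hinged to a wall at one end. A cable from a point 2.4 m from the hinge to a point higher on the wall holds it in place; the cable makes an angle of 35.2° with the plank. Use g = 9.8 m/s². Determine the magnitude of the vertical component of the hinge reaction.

|H_y| ≈ 412 N

Take torques about the hinge: T sin 35.2° · 2.4 = 91.7×9.8×1.3 = 1168.3 N·m.
So T = 1168.3 / (0.5764 × 2.4) = 844.46 N.
ΣF_y = 0: H_y = (91.7×9.8) − T sin 35.2° = 898.66 − 486.77 = 411.89 N.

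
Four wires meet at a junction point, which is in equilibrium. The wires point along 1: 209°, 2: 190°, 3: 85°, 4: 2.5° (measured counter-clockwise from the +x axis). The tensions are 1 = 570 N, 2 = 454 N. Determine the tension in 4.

T_4 ≈ 919 N

Resolve: ΣF_x = 570 cos 209° + 454 cos 190° + T_3 cos 85° + T_4 cos 2.5° = 0.
        ΣF_y = 570 sin 209° + 454 sin 190° + T_3 sin 85° + T_4 sin 2.5° = 0.
The known terms sum to (-945.6, -355.2) N, so 0.0872 T_3 + 0.9990 T_4 = 945.6 and 0.9962 T_3 + 0.0436 T_4 = 355.2.
Solving simultaneously: T_3 = 316.3 N, T_4 = 918.9 N.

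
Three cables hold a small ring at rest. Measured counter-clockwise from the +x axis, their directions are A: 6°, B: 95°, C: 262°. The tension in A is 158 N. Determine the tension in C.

Resolve: ΣF_x = 158 cos 6° + T_B cos 95° + T_C cos 262° = 0.
        ΣF_y = 158 sin 6° + T_B sin 95° + T_C sin 262° = 0.
The known terms sum to (157.1, 16.52) N, so -0.0872 T_B − 0.1392 T_C = -157.1 and 0.9962 T_B − 0.9903 T_C = -16.52.
Solving simultaneously: T_B = 681.5 N, T_C = 702.3 N.

T_C ≈ 702 N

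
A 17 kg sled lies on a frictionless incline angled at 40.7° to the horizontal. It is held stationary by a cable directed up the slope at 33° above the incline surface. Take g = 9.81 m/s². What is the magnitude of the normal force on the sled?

Take axes along and perpendicular to the incline. Weight components: W sin 40.7° = 108.8 N down-slope, W cos 40.7° = 126.4 N into the surface.
Along incline: T cos 33° = W sin 40.7° → T = 129.7 N.
Perpendicular: N = W cos 40.7° − T sin 33° = 55.81 N.

N ≈ 55.8 N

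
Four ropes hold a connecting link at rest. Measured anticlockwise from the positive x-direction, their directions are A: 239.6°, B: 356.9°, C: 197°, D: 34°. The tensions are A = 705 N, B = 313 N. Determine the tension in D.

T_D ≈ 2000 N

Resolve: ΣF_x = 705 cos 239.6° + 313 cos 356.9° + T_C cos 197° + T_D cos 34° = 0.
        ΣF_y = 705 sin 239.6° + 313 sin 356.9° + T_C sin 197° + T_D sin 34° = 0.
The known terms sum to (-44.21, -625) N, so -0.9563 T_C + 0.8290 T_D = 44.21 and -0.2924 T_C + 0.5592 T_D = 625.
Solving simultaneously: T_C = 1688 N, T_D = 2000 N.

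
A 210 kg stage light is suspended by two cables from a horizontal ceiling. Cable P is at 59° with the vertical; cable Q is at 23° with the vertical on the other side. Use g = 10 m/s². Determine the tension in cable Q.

T_Q ≈ 1820 N

Angles from the horizontal: cable P is 90° − 59° = 31°, cable Q is 90° − 23° = 67°.
Weight W = 210 × 10 = 2100 N acts straight down.
Horizontal: T_P cos 31° = T_Q cos 67°  →  T_P = 0.4558 T_Q.
Vertical: T_P sin 31° + T_Q sin 67° = 2100.
Substituting the horizontal relation into the vertical equation gives 1.155 T_Q = 2100, so T_Q = 1818 N.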